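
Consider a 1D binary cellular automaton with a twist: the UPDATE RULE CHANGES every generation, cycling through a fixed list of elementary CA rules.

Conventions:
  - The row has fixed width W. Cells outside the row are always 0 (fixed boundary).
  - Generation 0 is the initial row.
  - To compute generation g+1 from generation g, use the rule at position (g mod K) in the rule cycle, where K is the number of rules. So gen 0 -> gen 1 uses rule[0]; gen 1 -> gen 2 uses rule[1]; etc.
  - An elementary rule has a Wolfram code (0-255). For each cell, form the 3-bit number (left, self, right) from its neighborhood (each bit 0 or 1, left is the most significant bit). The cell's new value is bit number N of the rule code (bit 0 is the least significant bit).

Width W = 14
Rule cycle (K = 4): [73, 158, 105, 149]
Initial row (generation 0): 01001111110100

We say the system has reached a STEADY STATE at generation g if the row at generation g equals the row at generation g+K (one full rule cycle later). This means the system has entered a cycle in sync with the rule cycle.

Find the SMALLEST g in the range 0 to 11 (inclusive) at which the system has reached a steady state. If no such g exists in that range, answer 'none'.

Gen 0: 01001111110100
Gen 1 (rule 73): 00001000010001
Gen 2 (rule 158): 00011100111011
Gen 3 (rule 105): 11010100101111
Gen 4 (rule 149): 00010110100110
Gen 5 (rule 73): 11000110000110
Gen 6 (rule 158): 10101101001101
Gen 7 (rule 105): 01011110001110
Gen 8 (rule 149): 01001101100101
Gen 9 (rule 73): 00001101100000
Gen 10 (rule 158): 00011001010000
Gen 11 (rule 105): 11011000100111
Gen 12 (rule 149): 00000110110010
Gen 13 (rule 73): 11110110110000
Gen 14 (rule 158): 11100100101000
Gen 15 (rule 105): 10100000010011

Answer: none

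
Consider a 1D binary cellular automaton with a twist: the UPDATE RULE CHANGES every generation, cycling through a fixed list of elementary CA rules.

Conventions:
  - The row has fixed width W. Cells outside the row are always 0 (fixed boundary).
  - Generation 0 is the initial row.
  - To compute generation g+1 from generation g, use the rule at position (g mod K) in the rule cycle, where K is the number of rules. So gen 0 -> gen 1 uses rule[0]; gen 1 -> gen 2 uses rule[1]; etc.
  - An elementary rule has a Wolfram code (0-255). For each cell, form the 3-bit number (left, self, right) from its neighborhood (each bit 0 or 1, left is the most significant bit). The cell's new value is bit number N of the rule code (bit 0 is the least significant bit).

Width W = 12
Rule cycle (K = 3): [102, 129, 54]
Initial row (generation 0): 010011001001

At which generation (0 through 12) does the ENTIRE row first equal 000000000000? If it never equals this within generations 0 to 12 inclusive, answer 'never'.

Answer: 2

Derivation:
Gen 0: 010011001001
Gen 1 (rule 102): 110101011011
Gen 2 (rule 129): 000000000000
Gen 3 (rule 54): 000000000000
Gen 4 (rule 102): 000000000000
Gen 5 (rule 129): 111111111111
Gen 6 (rule 54): 000000000000
Gen 7 (rule 102): 000000000000
Gen 8 (rule 129): 111111111111
Gen 9 (rule 54): 000000000000
Gen 10 (rule 102): 000000000000
Gen 11 (rule 129): 111111111111
Gen 12 (rule 54): 000000000000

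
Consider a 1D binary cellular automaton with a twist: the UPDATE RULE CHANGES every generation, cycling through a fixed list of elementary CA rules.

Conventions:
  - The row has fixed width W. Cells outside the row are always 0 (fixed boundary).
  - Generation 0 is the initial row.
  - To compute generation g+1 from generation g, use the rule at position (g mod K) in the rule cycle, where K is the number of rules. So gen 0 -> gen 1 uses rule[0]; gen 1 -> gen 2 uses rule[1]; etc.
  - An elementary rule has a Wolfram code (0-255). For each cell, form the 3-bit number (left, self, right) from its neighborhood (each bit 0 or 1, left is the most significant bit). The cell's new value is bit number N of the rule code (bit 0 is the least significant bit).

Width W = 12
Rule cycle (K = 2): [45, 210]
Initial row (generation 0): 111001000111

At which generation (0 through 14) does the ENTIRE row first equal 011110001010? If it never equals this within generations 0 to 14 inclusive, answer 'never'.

Answer: 6

Derivation:
Gen 0: 111001000111
Gen 1 (rule 45): 100001010100
Gen 2 (rule 210): 010010000010
Gen 3 (rule 45): 010010111010
Gen 4 (rule 210): 101100011001
Gen 5 (rule 45): 111001010001
Gen 6 (rule 210): 011110001010
Gen 7 (rule 45): 010000101110
Gen 8 (rule 210): 101001000111
Gen 9 (rule 45): 111001010100
Gen 10 (rule 210): 011110000010
Gen 11 (rule 45): 010000111010
Gen 12 (rule 210): 101001011001
Gen 13 (rule 45): 111001110001
Gen 14 (rule 210): 011110111010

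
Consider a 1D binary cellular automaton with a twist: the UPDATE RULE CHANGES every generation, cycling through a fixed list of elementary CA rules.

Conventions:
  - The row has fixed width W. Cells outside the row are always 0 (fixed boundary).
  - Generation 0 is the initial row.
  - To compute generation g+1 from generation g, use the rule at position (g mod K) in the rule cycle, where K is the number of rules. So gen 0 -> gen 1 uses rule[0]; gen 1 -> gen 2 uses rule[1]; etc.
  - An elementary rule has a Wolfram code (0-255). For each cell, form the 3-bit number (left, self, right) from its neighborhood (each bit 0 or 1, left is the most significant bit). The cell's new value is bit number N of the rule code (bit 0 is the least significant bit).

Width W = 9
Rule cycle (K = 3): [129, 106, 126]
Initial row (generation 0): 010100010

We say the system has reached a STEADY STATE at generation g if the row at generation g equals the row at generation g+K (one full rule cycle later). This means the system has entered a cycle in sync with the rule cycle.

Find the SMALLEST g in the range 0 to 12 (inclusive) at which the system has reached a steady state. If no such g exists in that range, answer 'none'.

Answer: none

Derivation:
Gen 0: 010100010
Gen 1 (rule 129): 000001000
Gen 2 (rule 106): 000010000
Gen 3 (rule 126): 000111000
Gen 4 (rule 129): 110010011
Gen 5 (rule 106): 110100111
Gen 6 (rule 126): 111111101
Gen 7 (rule 129): 011111000
Gen 8 (rule 106): 110001000
Gen 9 (rule 126): 111011100
Gen 10 (rule 129): 010001001
Gen 11 (rule 106): 100010010
Gen 12 (rule 126): 110111111
Gen 13 (rule 129): 000011110
Gen 14 (rule 106): 000110010
Gen 15 (rule 126): 001111111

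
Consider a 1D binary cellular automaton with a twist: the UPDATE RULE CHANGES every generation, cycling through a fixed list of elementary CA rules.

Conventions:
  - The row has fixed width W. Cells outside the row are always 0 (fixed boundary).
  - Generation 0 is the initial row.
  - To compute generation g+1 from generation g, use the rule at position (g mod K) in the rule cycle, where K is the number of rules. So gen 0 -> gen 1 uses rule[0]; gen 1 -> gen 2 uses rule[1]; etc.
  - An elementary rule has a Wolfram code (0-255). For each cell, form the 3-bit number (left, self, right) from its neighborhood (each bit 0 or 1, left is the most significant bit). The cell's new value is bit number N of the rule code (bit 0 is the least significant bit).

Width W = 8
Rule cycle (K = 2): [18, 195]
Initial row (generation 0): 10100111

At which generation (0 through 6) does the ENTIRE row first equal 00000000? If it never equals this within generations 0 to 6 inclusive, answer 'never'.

Gen 0: 10100111
Gen 1 (rule 18): 00011000
Gen 2 (rule 195): 11101011
Gen 3 (rule 18): 00000000
Gen 4 (rule 195): 11111111
Gen 5 (rule 18): 00000000
Gen 6 (rule 195): 11111111

Answer: 3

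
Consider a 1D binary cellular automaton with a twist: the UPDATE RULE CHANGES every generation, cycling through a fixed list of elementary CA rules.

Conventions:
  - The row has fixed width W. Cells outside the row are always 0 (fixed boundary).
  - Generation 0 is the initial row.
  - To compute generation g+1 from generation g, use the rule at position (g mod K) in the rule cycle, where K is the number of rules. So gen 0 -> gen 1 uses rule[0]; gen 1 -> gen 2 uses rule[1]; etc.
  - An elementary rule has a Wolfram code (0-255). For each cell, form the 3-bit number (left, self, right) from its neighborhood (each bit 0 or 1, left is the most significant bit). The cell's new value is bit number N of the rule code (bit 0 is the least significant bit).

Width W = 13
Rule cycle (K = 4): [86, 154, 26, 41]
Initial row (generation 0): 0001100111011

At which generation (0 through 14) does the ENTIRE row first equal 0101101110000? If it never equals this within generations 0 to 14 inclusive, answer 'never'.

Answer: never

Derivation:
Gen 0: 0001100111011
Gen 1 (rule 86): 0010111001001
Gen 2 (rule 154): 0100110110110
Gen 3 (rule 26): 1011100100101
Gen 4 (rule 41): 0110000000010
Gen 5 (rule 86): 1011000000111
Gen 6 (rule 154): 0010100001110
Gen 7 (rule 26): 0100010011001
Gen 8 (rule 41): 0001000010000
Gen 9 (rule 86): 0011100111000
Gen 10 (rule 154): 0111011110100
Gen 11 (rule 26): 1100010000010
Gen 12 (rule 41): 1001000111000
Gen 13 (rule 86): 1111101001100
Gen 14 (rule 154): 1111000111010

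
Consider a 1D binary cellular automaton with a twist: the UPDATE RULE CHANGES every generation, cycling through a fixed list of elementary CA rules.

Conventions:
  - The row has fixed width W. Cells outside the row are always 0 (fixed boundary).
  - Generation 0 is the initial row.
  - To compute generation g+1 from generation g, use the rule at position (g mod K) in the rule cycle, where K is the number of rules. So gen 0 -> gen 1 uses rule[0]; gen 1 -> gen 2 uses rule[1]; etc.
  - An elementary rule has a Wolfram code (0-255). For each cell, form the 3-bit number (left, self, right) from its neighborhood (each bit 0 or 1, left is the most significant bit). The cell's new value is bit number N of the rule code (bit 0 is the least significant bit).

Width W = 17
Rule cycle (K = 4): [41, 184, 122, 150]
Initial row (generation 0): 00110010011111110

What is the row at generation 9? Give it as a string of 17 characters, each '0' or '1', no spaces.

Answer: 01100000010010100

Derivation:
Gen 0: 00110010011111110
Gen 1 (rule 41): 10100000010000000
Gen 2 (rule 184): 01010000001000000
Gen 3 (rule 122): 10101000010100000
Gen 4 (rule 150): 10101100110110000
Gen 5 (rule 41): 01011000101100111
Gen 6 (rule 184): 00110100011010110
Gen 7 (rule 122): 01111010111101111
Gen 8 (rule 150): 10110010011000110
Gen 9 (rule 41): 01100000010010100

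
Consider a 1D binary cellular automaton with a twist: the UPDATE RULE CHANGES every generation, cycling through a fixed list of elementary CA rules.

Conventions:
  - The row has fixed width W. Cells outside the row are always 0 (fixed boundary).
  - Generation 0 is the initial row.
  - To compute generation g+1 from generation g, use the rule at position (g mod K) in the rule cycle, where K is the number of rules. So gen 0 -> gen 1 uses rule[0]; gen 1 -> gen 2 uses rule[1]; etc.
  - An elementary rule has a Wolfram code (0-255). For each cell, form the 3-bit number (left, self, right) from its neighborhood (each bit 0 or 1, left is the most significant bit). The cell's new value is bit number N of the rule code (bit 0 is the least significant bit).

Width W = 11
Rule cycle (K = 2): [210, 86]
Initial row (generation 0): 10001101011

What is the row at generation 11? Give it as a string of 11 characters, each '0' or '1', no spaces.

Answer: 01110011000

Derivation:
Gen 0: 10001101011
Gen 1 (rule 210): 01010100001
Gen 2 (rule 86): 11010110011
Gen 3 (rule 210): 01000011101
Gen 4 (rule 86): 11100100101
Gen 5 (rule 210): 01111011000
Gen 6 (rule 86): 10001001100
Gen 7 (rule 210): 01010110110
Gen 8 (rule 86): 11010010011
Gen 9 (rule 210): 01001101101
Gen 10 (rule 86): 11110100101
Gen 11 (rule 210): 01110011000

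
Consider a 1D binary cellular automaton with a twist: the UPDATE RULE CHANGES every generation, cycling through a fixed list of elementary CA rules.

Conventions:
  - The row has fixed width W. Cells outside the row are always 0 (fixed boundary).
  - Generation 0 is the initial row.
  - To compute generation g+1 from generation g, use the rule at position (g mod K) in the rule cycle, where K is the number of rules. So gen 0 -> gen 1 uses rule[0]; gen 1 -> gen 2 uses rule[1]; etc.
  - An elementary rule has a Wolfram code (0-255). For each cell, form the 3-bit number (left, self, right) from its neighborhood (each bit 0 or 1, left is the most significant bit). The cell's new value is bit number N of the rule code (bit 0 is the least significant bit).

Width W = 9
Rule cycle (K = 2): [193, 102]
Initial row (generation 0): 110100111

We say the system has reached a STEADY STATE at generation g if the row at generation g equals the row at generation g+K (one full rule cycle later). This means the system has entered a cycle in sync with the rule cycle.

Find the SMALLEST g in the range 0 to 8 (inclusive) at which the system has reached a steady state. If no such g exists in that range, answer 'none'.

Gen 0: 110100111
Gen 1 (rule 193): 010000011
Gen 2 (rule 102): 110000101
Gen 3 (rule 193): 010110000
Gen 4 (rule 102): 111010000
Gen 5 (rule 193): 011000111
Gen 6 (rule 102): 101001001
Gen 7 (rule 193): 000000000
Gen 8 (rule 102): 000000000
Gen 9 (rule 193): 111111111
Gen 10 (rule 102): 000000001

Answer: none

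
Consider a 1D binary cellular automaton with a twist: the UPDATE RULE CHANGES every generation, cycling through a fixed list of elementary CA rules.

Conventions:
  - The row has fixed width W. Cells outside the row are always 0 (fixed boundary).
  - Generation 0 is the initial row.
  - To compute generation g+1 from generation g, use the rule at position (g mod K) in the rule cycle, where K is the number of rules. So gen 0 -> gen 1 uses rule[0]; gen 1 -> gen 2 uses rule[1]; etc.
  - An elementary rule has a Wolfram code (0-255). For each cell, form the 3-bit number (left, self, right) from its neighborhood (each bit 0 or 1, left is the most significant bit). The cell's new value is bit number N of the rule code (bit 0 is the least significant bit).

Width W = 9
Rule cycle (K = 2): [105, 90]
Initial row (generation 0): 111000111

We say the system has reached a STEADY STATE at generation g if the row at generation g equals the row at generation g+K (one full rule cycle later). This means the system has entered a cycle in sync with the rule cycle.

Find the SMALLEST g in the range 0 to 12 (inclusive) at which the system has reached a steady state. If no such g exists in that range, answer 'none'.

Gen 0: 111000111
Gen 1 (rule 105): 101010101
Gen 2 (rule 90): 000000000
Gen 3 (rule 105): 111111111
Gen 4 (rule 90): 100000001
Gen 5 (rule 105): 001111100
Gen 6 (rule 90): 011000110
Gen 7 (rule 105): 011010110
Gen 8 (rule 90): 111000111
Gen 9 (rule 105): 101010101
Gen 10 (rule 90): 000000000
Gen 11 (rule 105): 111111111
Gen 12 (rule 90): 100000001
Gen 13 (rule 105): 001111100
Gen 14 (rule 90): 011000110

Answer: none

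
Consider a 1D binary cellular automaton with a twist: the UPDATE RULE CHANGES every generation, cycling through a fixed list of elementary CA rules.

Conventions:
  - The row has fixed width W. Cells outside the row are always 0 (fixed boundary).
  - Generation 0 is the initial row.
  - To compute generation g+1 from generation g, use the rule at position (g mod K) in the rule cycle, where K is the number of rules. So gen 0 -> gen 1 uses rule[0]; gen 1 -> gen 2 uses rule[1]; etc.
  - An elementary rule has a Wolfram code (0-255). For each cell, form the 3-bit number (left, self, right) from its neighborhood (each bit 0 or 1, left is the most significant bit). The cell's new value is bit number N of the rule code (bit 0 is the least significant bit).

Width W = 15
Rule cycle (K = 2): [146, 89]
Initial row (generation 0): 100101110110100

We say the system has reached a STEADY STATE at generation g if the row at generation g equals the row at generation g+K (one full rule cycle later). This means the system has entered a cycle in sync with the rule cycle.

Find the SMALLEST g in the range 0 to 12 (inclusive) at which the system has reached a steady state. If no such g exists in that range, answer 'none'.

Gen 0: 100101110110100
Gen 1 (rule 146): 011000100000010
Gen 2 (rule 89): 011110011111001
Gen 3 (rule 146): 101101101110110
Gen 4 (rule 89): 001101101010111
Gen 5 (rule 146): 010000000000010
Gen 6 (rule 89): 001111111111001
Gen 7 (rule 146): 010111111110110
Gen 8 (rule 89): 000100000010111
Gen 9 (rule 146): 001010000100010
Gen 10 (rule 89): 100001110011001
Gen 11 (rule 146): 010010101100110
Gen 12 (rule 89): 001000001110111
Gen 13 (rule 146): 010100010100010
Gen 14 (rule 89): 000011000011001

Answer: none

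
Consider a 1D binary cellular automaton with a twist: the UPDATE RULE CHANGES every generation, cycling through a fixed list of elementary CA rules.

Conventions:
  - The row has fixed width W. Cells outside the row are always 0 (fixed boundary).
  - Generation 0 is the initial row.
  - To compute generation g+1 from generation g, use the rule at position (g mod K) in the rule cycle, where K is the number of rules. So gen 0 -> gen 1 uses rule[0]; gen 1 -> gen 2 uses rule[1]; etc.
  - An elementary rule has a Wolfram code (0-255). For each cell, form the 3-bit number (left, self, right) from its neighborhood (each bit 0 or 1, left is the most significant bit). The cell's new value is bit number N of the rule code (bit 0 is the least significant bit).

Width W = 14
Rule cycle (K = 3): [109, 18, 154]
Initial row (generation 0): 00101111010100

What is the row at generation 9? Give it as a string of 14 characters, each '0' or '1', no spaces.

Gen 0: 00101111010100
Gen 1 (rule 109): 10111001111101
Gen 2 (rule 18): 00000110000000
Gen 3 (rule 154): 00001101000000
Gen 4 (rule 109): 11101111011111
Gen 5 (rule 18): 00000000000000
Gen 6 (rule 154): 00000000000000
Gen 7 (rule 109): 11111111111111
Gen 8 (rule 18): 00000000000000
Gen 9 (rule 154): 00000000000000

Answer: 00000000000000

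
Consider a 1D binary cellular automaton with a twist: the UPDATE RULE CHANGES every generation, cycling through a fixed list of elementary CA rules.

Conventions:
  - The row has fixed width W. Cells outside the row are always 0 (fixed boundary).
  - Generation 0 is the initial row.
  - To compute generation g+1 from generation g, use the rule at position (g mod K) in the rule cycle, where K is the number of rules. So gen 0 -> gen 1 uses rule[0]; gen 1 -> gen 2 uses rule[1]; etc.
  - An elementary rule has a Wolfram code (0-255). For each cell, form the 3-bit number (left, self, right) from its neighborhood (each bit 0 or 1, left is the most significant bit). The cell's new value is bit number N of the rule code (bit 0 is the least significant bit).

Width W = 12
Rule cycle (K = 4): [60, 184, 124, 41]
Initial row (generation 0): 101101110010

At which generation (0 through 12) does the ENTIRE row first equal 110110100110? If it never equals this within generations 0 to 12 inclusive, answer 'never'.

Answer: 2

Derivation:
Gen 0: 101101110010
Gen 1 (rule 60): 111011001011
Gen 2 (rule 184): 110110100110
Gen 3 (rule 124): 111111110111
Gen 4 (rule 41): 100000001100
Gen 5 (rule 60): 110000001010
Gen 6 (rule 184): 101000000101
Gen 7 (rule 124): 111100000111
Gen 8 (rule 41): 100001110100
Gen 9 (rule 60): 110001001110
Gen 10 (rule 184): 101000101101
Gen 11 (rule 124): 111100111111
Gen 12 (rule 41): 100000100000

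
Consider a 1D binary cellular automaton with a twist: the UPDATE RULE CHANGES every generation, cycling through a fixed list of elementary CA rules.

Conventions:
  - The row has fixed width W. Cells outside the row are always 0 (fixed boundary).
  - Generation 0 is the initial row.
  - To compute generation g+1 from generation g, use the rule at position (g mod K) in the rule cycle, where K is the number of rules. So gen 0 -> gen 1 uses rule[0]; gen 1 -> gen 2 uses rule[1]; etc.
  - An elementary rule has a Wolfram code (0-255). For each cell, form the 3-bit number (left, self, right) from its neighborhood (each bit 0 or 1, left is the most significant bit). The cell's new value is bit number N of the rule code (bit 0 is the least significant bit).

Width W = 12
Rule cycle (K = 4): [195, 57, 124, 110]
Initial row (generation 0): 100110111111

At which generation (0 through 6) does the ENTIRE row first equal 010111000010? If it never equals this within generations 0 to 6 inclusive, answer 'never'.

Answer: never

Derivation:
Gen 0: 100110111111
Gen 1 (rule 195): 001010011111
Gen 2 (rule 57): 100101010000
Gen 3 (rule 124): 110111111000
Gen 4 (rule 110): 111100001000
Gen 5 (rule 195): 011101110011
Gen 6 (rule 57): 010011001010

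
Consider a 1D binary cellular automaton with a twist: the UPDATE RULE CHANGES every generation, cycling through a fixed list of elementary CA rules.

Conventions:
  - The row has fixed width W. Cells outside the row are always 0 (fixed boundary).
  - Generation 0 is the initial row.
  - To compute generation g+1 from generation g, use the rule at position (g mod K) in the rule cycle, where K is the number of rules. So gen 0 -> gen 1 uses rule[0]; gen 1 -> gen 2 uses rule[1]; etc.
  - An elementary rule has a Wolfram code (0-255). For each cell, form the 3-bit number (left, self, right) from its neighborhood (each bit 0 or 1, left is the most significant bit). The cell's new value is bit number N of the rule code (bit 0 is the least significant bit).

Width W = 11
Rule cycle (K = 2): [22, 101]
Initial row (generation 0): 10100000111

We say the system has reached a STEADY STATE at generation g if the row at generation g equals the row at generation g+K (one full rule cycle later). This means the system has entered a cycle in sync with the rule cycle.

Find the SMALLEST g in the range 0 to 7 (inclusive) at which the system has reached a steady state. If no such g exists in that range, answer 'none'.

Answer: 5

Derivation:
Gen 0: 10100000111
Gen 1 (rule 22): 10110001000
Gen 2 (rule 101): 11010101011
Gen 3 (rule 22): 00010101000
Gen 4 (rule 101): 11011111011
Gen 5 (rule 22): 00000000000
Gen 6 (rule 101): 11111111111
Gen 7 (rule 22): 00000000000
Gen 8 (rule 101): 11111111111
Gen 9 (rule 22): 00000000000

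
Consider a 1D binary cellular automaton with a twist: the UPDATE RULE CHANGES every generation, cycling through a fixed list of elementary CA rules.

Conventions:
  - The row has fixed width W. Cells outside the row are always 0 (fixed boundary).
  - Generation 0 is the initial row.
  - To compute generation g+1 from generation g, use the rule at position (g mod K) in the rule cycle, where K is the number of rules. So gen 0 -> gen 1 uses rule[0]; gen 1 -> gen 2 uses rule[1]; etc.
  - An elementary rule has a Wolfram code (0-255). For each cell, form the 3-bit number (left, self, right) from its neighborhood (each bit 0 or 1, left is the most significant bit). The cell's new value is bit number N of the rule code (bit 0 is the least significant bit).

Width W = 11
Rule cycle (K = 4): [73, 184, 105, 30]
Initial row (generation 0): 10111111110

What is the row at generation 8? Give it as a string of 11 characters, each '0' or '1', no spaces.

Answer: 10011101111

Derivation:
Gen 0: 10111111110
Gen 1 (rule 73): 00100000010
Gen 2 (rule 184): 00010000001
Gen 3 (rule 105): 11000111100
Gen 4 (rule 30): 10101100010
Gen 5 (rule 73): 00001101000
Gen 6 (rule 184): 00001010100
Gen 7 (rule 105): 11100101001
Gen 8 (rule 30): 10011101111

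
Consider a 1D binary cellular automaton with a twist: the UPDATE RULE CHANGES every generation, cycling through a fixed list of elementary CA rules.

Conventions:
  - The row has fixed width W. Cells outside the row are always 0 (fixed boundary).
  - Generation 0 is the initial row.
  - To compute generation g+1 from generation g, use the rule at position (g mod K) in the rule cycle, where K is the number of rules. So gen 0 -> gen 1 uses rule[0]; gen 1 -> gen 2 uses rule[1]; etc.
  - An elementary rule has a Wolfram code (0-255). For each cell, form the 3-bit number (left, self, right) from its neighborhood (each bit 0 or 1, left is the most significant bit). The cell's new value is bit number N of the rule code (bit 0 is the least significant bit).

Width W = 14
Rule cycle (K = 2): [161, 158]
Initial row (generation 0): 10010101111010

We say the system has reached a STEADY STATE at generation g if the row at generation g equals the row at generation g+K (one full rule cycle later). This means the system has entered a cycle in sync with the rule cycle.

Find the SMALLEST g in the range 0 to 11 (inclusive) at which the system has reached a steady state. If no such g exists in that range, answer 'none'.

Answer: none

Derivation:
Gen 0: 10010101111010
Gen 1 (rule 161): 00001010110100
Gen 2 (rule 158): 00011010100110
Gen 3 (rule 161): 11000101000000
Gen 4 (rule 158): 10101101100000
Gen 5 (rule 161): 01010010001111
Gen 6 (rule 158): 11011111011110
Gen 7 (rule 161): 00101110101100
Gen 8 (rule 158): 01101100101010
Gen 9 (rule 161): 00010000010100
Gen 10 (rule 158): 00111000110110
Gen 11 (rule 161): 10010010001000
Gen 12 (rule 158): 11111111011100
Gen 13 (rule 161): 01111110101001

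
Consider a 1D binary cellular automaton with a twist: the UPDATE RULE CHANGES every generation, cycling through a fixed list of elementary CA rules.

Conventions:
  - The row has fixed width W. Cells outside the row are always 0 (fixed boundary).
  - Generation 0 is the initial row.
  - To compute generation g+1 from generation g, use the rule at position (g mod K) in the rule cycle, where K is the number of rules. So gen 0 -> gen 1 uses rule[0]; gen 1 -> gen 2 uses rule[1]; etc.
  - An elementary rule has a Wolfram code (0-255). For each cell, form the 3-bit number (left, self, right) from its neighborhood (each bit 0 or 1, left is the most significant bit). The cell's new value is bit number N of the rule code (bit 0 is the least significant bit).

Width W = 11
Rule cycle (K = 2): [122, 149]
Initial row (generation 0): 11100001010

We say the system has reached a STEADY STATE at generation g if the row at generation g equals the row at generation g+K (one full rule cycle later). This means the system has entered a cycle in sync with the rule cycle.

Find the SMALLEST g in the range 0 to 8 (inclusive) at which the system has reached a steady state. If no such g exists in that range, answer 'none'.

Answer: none

Derivation:
Gen 0: 11100001010
Gen 1 (rule 122): 10110010101
Gen 2 (rule 149): 10001010101
Gen 3 (rule 122): 01010101010
Gen 4 (rule 149): 01010101011
Gen 5 (rule 122): 10101010111
Gen 6 (rule 149): 10101010010
Gen 7 (rule 122): 01010101101
Gen 8 (rule 149): 01010100001
Gen 9 (rule 122): 10101010010
Gen 10 (rule 149): 10101011011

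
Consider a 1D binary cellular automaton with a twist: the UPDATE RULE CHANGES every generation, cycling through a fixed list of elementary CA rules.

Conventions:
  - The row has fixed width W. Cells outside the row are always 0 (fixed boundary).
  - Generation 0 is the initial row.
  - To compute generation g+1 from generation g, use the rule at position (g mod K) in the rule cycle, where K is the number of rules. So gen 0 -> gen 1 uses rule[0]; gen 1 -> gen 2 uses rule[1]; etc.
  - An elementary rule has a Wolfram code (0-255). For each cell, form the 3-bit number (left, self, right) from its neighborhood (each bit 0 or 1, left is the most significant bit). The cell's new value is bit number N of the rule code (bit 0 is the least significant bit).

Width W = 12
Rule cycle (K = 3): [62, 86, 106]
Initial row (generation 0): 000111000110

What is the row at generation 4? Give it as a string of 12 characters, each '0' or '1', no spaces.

Gen 0: 000111000110
Gen 1 (rule 62): 001100101101
Gen 2 (rule 86): 010111100101
Gen 3 (rule 106): 101100101010
Gen 4 (rule 62): 111011111111

Answer: 111011111111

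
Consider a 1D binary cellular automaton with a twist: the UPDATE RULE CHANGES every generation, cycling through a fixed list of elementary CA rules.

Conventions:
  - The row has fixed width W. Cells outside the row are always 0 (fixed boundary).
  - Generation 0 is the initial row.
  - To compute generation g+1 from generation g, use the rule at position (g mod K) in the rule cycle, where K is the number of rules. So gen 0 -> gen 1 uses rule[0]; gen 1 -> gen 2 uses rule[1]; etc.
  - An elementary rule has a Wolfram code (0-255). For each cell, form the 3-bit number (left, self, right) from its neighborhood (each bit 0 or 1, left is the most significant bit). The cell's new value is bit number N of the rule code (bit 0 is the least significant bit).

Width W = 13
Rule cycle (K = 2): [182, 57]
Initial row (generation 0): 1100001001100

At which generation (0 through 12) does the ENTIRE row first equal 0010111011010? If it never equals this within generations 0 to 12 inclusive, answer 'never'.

Answer: never

Derivation:
Gen 0: 1100001001100
Gen 1 (rule 182): 0010011110010
Gen 2 (rule 57): 1001010001001
Gen 3 (rule 182): 1111111011111
Gen 4 (rule 57): 1000000110000
Gen 5 (rule 182): 1100001001000
Gen 6 (rule 57): 1011100100111
Gen 7 (rule 182): 1101011111010
Gen 8 (rule 57): 1010110000101
Gen 9 (rule 182): 1111001001111
Gen 10 (rule 57): 1000100101000
Gen 11 (rule 182): 1101111111100
Gen 12 (rule 57): 1011000000011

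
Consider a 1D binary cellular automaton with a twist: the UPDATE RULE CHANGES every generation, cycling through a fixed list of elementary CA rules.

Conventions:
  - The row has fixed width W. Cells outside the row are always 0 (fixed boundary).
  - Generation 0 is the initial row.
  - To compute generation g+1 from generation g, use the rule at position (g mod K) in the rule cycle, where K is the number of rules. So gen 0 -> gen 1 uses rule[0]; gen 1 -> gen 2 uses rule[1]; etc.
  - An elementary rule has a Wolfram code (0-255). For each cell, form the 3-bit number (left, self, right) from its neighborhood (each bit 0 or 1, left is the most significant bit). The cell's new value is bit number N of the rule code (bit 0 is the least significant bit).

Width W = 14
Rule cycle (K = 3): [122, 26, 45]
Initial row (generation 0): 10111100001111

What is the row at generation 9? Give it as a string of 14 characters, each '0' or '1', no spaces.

Gen 0: 10111100001111
Gen 1 (rule 122): 01100110011001
Gen 2 (rule 26): 11011101110110
Gen 3 (rule 45): 10110011001100
Gen 4 (rule 122): 01111111111110
Gen 5 (rule 26): 11000000000001
Gen 6 (rule 45): 10011111111101
Gen 7 (rule 122): 01110000000110
Gen 8 (rule 26): 11001000001101
Gen 9 (rule 45): 10001011101011

Answer: 10001011101011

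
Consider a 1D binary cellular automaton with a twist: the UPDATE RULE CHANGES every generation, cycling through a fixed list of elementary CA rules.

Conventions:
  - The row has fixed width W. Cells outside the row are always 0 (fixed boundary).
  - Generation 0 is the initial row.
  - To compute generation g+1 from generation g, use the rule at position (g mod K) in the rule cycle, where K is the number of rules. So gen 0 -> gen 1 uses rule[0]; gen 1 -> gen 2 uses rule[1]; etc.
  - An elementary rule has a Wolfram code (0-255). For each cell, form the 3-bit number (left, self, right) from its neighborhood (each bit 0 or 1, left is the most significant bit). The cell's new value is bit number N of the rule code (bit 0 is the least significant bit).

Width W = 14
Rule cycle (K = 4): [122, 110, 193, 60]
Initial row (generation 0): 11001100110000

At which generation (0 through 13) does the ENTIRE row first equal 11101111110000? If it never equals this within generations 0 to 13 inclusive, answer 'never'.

Gen 0: 11001100110000
Gen 1 (rule 122): 11111111111000
Gen 2 (rule 110): 10000000001000
Gen 3 (rule 193): 00111111100011
Gen 4 (rule 60): 00100000010010
Gen 5 (rule 122): 01010000101101
Gen 6 (rule 110): 11110001111111
Gen 7 (rule 193): 01110100111111
Gen 8 (rule 60): 01001110100000
Gen 9 (rule 122): 10111011010000
Gen 10 (rule 110): 11101111110000
Gen 11 (rule 193): 01100111110111
Gen 12 (rule 60): 01010100001100
Gen 13 (rule 122): 10101010011110

Answer: 10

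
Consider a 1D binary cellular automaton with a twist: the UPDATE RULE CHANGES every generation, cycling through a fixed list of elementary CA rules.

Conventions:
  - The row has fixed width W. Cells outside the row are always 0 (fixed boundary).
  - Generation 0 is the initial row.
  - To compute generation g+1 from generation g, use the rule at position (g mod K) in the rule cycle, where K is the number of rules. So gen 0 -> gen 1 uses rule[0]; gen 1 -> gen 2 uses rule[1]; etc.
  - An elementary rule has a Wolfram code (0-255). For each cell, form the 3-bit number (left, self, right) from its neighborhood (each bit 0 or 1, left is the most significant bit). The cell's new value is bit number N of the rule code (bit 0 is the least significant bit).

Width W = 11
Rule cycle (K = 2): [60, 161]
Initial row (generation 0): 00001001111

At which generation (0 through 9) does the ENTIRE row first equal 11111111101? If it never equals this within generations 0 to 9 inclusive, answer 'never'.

Gen 0: 00001001111
Gen 1 (rule 60): 00001101000
Gen 2 (rule 161): 11100010011
Gen 3 (rule 60): 10010011010
Gen 4 (rule 161): 00000000100
Gen 5 (rule 60): 00000000110
Gen 6 (rule 161): 11111110000
Gen 7 (rule 60): 10000001000
Gen 8 (rule 161): 00111100011
Gen 9 (rule 60): 00100010010

Answer: never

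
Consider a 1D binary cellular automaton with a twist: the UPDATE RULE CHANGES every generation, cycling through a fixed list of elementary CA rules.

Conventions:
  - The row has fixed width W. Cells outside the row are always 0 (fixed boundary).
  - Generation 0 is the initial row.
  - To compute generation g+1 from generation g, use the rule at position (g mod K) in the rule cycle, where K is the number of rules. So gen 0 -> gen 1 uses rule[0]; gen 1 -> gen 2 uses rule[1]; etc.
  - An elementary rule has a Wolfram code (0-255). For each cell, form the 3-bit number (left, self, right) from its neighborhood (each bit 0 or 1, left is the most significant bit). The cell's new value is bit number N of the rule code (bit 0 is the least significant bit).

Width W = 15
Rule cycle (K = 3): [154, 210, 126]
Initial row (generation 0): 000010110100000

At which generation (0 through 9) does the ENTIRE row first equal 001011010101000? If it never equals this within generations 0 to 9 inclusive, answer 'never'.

Answer: 2

Derivation:
Gen 0: 000010110100000
Gen 1 (rule 154): 000100100010000
Gen 2 (rule 210): 001011010101000
Gen 3 (rule 126): 011111111111100
Gen 4 (rule 154): 111111111111010
Gen 5 (rule 210): 011111111111001
Gen 6 (rule 126): 110000000001111
Gen 7 (rule 154): 101000000011110
Gen 8 (rule 210): 000100000101111
Gen 9 (rule 126): 001110001111001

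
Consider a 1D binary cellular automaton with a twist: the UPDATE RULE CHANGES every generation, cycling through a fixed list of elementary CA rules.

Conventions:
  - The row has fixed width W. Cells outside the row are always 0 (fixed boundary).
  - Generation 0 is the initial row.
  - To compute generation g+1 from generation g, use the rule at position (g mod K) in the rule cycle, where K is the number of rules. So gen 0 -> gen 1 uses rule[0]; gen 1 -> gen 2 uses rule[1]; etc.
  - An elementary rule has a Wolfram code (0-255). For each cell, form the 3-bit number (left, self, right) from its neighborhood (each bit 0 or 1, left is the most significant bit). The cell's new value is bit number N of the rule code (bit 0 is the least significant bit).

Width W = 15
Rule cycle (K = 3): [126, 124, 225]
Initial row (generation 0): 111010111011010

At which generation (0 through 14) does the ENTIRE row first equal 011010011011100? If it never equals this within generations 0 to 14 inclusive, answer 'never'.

Answer: 3

Derivation:
Gen 0: 111010111011010
Gen 1 (rule 126): 101111101111111
Gen 2 (rule 124): 111000111000001
Gen 3 (rule 225): 011010011011100
Gen 4 (rule 126): 111111111110110
Gen 5 (rule 124): 100000000011111
Gen 6 (rule 225): 001111111001111
Gen 7 (rule 126): 011000001111001
Gen 8 (rule 124): 011100001001101
Gen 9 (rule 225): 001101100000110
Gen 10 (rule 126): 011111110001111
Gen 11 (rule 124): 010000011001001
Gen 12 (rule 225): 000111001000000
Gen 13 (rule 126): 001101111100000
Gen 14 (rule 124): 001111000110000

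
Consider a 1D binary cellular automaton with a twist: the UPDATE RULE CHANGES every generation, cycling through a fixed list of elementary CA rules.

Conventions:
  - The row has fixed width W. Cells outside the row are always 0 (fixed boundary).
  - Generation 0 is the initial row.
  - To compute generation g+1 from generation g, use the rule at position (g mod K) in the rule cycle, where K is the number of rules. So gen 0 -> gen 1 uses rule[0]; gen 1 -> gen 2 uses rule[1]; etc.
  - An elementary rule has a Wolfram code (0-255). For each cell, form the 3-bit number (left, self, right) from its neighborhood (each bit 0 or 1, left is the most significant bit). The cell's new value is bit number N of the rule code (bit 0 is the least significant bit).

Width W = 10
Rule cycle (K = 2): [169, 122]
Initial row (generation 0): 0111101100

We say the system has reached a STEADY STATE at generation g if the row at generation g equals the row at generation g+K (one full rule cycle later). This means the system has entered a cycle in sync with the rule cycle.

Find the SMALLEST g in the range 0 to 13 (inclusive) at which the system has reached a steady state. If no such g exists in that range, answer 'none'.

Answer: 11

Derivation:
Gen 0: 0111101100
Gen 1 (rule 169): 0111011001
Gen 2 (rule 122): 1101111110
Gen 3 (rule 169): 1011111100
Gen 4 (rule 122): 0110000110
Gen 5 (rule 169): 0100110100
Gen 6 (rule 122): 1011111010
Gen 7 (rule 169): 0111110100
Gen 8 (rule 122): 1100011010
Gen 9 (rule 169): 1001010100
Gen 10 (rule 122): 0110101010
Gen 11 (rule 169): 0101010100
Gen 12 (rule 122): 1010101010
Gen 13 (rule 169): 0101010100
Gen 14 (rule 122): 1010101010
Gen 15 (rule 169): 0101010100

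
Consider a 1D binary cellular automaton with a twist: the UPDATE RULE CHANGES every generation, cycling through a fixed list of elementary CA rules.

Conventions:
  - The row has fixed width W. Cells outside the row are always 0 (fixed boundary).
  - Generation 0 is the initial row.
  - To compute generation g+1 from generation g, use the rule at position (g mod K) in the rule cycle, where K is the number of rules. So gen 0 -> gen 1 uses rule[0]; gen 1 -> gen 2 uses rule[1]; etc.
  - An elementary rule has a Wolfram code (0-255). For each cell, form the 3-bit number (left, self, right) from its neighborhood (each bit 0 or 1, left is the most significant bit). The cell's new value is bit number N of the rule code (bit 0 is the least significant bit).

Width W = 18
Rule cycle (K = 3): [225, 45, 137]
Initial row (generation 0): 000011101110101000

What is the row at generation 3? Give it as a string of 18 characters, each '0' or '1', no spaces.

Answer: 001100001000100000

Derivation:
Gen 0: 000011101110101000
Gen 1 (rule 225): 111001110111010011
Gen 2 (rule 45): 100001001100110010
Gen 3 (rule 137): 001100001000100000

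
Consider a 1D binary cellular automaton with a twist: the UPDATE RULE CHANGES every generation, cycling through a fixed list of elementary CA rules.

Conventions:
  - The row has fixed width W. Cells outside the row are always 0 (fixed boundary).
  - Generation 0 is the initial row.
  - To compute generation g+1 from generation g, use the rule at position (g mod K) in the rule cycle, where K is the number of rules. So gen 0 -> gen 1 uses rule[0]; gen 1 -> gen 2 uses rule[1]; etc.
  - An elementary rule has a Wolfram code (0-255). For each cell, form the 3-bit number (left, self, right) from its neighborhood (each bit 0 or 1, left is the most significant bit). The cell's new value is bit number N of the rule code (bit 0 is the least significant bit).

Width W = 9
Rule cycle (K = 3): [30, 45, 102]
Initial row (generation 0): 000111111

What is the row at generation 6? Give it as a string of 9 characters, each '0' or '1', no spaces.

Answer: 111111010

Derivation:
Gen 0: 000111111
Gen 1 (rule 30): 001100000
Gen 2 (rule 45): 101001111
Gen 3 (rule 102): 111010001
Gen 4 (rule 30): 100011011
Gen 5 (rule 45): 101010110
Gen 6 (rule 102): 111111010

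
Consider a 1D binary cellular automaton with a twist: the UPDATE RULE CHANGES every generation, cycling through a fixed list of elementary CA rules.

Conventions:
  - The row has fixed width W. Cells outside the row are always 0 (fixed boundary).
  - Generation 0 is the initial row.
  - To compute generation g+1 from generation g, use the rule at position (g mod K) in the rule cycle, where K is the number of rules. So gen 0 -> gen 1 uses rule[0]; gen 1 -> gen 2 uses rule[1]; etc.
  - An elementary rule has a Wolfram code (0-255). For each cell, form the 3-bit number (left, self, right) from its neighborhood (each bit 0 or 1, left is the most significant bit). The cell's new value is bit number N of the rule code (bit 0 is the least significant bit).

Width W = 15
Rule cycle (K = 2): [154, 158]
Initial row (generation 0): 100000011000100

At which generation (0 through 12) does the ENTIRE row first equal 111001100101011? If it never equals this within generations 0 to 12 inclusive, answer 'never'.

Gen 0: 100000011000100
Gen 1 (rule 154): 010000110101010
Gen 2 (rule 158): 111001100101011
Gen 3 (rule 154): 110111011000010
Gen 4 (rule 158): 100110010100111
Gen 5 (rule 154): 011101100011110
Gen 6 (rule 158): 111001010111101
Gen 7 (rule 154): 110110000111000
Gen 8 (rule 158): 100101001110100
Gen 9 (rule 154): 011000111100010
Gen 10 (rule 158): 110101111010111
Gen 11 (rule 154): 100001110000110
Gen 12 (rule 158): 110011101001101

Answer: 2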